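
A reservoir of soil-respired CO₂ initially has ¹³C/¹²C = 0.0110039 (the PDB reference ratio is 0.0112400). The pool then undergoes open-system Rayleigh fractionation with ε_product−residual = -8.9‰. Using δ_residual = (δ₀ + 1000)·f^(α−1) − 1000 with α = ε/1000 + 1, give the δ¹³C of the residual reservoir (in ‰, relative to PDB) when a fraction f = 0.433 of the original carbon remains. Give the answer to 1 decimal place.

δ₀ = (0.0110039/0.0112400 − 1)×1000 = (0.978995 − 1)×1000 = -21.005‰
α − 1 = ε/1000 = -0.0089
f^(α−1) = 0.433^(-0.0089) = 1.007477
δ_res = (-21.005 + 1000) × 1.007477 − 1000 = 986.315 − 1000 = -13.69‰

-13.7‰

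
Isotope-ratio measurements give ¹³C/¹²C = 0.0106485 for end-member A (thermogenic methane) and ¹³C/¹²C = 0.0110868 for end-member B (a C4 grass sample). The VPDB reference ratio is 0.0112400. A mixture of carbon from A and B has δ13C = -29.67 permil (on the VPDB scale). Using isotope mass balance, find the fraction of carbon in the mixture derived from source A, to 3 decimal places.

δ_A = (0.0106485/0.0112400 − 1)×1000 = (0.947375 − 1)×1000 = -52.625 permil
δ_B = (0.0110868/0.0112400 − 1)×1000 = (0.986370 − 1)×1000 = -13.630 permil
f_A = (δ_mix − δ_B)/(δ_A − δ_B) = (-29.67 − (-13.630))/(-52.625 − (-13.630))
f_A = -16.040 / -38.995 = 0.4113

0.411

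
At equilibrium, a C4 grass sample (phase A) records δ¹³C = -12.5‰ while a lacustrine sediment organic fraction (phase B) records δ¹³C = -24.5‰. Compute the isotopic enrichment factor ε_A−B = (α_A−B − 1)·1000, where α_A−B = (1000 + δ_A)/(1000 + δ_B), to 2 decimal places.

α_A−B = (1000 + -12.5) / (1000 + -24.5) = 987.5 / 975.5 = 1.012301
ε_A−B = (1.012301 − 1) × 1000 = 12.301‰
(The approximation ε ≈ δ_A − δ_B would give 12.0‰.)

12.30‰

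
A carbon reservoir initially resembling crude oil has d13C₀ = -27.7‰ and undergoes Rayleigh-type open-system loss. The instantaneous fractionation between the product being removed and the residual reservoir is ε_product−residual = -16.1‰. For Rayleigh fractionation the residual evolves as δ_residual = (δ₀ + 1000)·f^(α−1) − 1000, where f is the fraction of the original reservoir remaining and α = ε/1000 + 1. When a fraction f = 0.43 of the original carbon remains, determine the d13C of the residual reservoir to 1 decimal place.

Rayleigh residual: δ_res = (δ₀ + 1000)·f^(α−1) − 1000
α = ε/1000 + 1 = 0.98390, so α − 1 = -0.01610
f^(α−1) = 0.43^(-0.01610) = 1.013681
δ_res = (-27.7 + 1000) × 1.013681 − 1000 = 985.602 − 1000 = -14.40‰

-14.4‰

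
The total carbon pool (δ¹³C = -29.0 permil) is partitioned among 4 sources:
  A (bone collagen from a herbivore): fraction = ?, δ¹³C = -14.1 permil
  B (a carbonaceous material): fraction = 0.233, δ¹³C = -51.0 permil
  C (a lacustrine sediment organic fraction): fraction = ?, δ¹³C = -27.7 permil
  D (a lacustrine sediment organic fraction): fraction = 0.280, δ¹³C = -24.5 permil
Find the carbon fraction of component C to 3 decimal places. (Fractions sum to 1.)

0.249

Let f_C and f_A be the unknown fractions; fractions sum to 1 so f_C + f_A = 0.487.
Mass balance: Σ fᵢ·δᵢ = δ_bulk ⇒ f_C·(-27.7) + f_A·(-14.1) = -29.0 − (-18.743) = -10.257
Substitute f_A = 0.487 − f_C:
f_C·(-27.7 − -14.1) = -10.257 − 0.487×(-14.1) = -3.390
f_C = -3.390 / -13.6 = 0.2493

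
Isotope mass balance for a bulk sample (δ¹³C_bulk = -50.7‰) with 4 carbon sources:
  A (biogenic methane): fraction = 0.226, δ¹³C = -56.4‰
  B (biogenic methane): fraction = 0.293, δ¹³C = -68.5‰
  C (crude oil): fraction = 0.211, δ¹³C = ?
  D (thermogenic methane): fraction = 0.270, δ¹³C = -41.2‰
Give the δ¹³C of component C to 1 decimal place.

-32.0‰

Isotope mass balance: δ_bulk = Σ fᵢ·δᵢ.
-50.7 = 0.226×(-56.4) + 0.293×(-68.5) + 0.211×δ_C + 0.270×(-41.2)
0.211·δ_C = -50.7 − (-43.941) = -6.759
δ_C = -6.759 / 0.211 = -32.03‰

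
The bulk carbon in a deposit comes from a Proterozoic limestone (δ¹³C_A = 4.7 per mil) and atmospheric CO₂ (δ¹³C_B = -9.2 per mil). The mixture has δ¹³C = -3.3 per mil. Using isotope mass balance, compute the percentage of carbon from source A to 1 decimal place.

42.4%

δ_mix = f_A·δ_A + (1 − f_A)·δ_B  ⇒  f_A = (δ_mix − δ_B)/(δ_A − δ_B)
f_A = (-3.3 − (-9.2)) / (4.7 − (-9.2))
f_A = 5.9 / 13.9 = 0.4245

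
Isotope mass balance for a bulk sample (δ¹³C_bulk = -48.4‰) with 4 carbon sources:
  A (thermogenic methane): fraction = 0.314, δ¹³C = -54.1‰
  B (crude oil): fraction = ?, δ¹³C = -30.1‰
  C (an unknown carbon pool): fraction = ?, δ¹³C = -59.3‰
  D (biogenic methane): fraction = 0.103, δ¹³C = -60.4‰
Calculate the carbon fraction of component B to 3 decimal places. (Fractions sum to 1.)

Let f_B and f_C be the unknown fractions; fractions sum to 1 so f_B + f_C = 0.583.
Mass balance: Σ fᵢ·δᵢ = δ_bulk ⇒ f_B·(-30.1) + f_C·(-59.3) = -48.4 − (-23.209) = -25.191
Substitute f_C = 0.583 − f_B:
f_B·(-30.1 − -59.3) = -25.191 − 0.583×(-59.3) = 9.381
f_B = 9.381 / 29.2 = 0.3213

0.321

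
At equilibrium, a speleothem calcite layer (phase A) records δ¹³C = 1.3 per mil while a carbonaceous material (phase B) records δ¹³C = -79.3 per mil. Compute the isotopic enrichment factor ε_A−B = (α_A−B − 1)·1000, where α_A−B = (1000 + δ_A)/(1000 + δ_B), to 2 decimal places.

87.54 per mil

α_A−B = (1000 + 1.3) / (1000 + -79.3) = 1001.3 / 920.7 = 1.087542
ε_A−B = (1.087542 − 1) × 1000 = 87.542 per mil
(The approximation ε ≈ δ_A − δ_B would give 80.6 per mil.)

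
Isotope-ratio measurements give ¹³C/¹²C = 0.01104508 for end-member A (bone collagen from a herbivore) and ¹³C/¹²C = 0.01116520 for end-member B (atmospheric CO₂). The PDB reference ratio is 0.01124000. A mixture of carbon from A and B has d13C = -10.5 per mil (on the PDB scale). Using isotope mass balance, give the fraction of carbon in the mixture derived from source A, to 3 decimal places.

0.360

δ_A = (0.01104508/0.01124000 − 1)×1000 = (0.982658 − 1)×1000 = -17.342 per mil
δ_B = (0.01116520/0.01124000 − 1)×1000 = (0.993345 − 1)×1000 = -6.655 per mil
f_A = (δ_mix − δ_B)/(δ_A − δ_B) = (-10.5 − (-6.655))/(-17.342 − (-6.655))
f_A = -3.845 / -10.687 = 0.3598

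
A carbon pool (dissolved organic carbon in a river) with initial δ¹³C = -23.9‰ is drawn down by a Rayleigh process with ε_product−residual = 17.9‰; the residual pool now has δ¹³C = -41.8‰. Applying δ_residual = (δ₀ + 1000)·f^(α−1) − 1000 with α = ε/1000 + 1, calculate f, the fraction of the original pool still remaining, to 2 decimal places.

α − 1 = ε/1000 = 0.0179
(δ_res + 1000)/(δ₀ + 1000) = (-41.8 + 1000)/(-23.9 + 1000) = 958.2/976.1 = 0.981662
f = 0.981662^(1/0.0179) = exp(ln(0.981662)/0.0179) = exp(-0.01851/0.0179)
f = exp(-1.0340) = 0.3556

0.36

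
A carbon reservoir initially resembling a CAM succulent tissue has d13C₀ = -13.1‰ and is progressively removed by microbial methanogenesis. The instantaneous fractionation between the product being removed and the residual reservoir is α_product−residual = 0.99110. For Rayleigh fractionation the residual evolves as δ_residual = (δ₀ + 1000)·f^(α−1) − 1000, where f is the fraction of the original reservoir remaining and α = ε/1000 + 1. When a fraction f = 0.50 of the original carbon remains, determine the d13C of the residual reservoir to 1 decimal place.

Rayleigh residual: δ_res = (δ₀ + 1000)·f^(α−1) − 1000
α − 1 = -0.00890
f^(α−1) = 0.50^(-0.00890) = 1.006188
δ_res = (-13.1 + 1000) × 1.006188 − 1000 = 993.007 − 1000 = -6.99‰

-7.0‰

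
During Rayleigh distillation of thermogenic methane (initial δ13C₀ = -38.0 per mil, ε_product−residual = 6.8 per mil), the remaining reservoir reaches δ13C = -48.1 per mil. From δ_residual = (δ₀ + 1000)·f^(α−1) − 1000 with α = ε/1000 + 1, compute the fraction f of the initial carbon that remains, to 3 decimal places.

α − 1 = ε/1000 = 0.0068
(δ_res + 1000)/(δ₀ + 1000) = (-48.1 + 1000)/(-38.0 + 1000) = 951.9/962.0 = 0.989501
f = 0.989501^(1/0.0068) = exp(ln(0.989501)/0.0068) = exp(-0.01055/0.0068)
f = exp(-1.5521) = 0.2118

0.212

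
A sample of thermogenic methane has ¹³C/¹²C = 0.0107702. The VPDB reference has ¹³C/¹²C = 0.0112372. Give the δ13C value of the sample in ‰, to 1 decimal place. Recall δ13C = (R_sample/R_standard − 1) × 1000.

δ13C = (R_sample / R_standard − 1) × 1000
R_sample / R_standard = 0.0107702 / 0.0112372 = 0.958442
δ13C = (0.958442 − 1) × 1000 = -41.56‰

-41.6‰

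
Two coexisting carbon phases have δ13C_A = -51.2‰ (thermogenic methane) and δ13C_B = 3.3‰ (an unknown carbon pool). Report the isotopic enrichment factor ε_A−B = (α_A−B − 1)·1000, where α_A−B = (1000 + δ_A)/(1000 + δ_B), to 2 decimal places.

α_A−B = (1000 + -51.2) / (1000 + 3.3) = 948.8 / 1003.3 = 0.945679
ε_A−B = (0.945679 − 1) × 1000 = -54.321‰
(The approximation ε ≈ δ_A − δ_B would give -54.5‰.)

-54.32‰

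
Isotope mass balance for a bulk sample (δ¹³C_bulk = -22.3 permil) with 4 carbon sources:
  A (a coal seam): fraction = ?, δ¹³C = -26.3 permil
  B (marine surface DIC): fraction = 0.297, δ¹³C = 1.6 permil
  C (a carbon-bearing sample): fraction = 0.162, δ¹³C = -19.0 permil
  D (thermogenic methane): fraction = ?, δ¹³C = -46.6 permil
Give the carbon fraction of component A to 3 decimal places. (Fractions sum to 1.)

0.272

Let f_A and f_D be the unknown fractions; fractions sum to 1 so f_A + f_D = 0.541.
Mass balance: Σ fᵢ·δᵢ = δ_bulk ⇒ f_A·(-26.3) + f_D·(-46.6) = -22.3 − (-2.603) = -19.697
Substitute f_D = 0.541 − f_A:
f_A·(-26.3 − -46.6) = -19.697 − 0.541×(-46.6) = 5.513
f_A = 5.513 / 20.3 = 0.2716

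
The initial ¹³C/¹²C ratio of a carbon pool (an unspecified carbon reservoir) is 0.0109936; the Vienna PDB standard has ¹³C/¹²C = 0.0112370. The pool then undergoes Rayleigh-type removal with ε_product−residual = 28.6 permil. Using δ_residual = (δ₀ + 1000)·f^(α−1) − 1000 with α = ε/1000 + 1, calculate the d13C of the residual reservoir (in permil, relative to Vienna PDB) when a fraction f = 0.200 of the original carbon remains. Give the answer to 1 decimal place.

-65.7 permil

δ₀ = (0.0109936/0.0112370 − 1)×1000 = (0.978339 − 1)×1000 = -21.661 permil
α − 1 = ε/1000 = 0.0286
f^(α−1) = 0.200^(0.0286) = 0.955013
δ_res = (-21.661 + 1000) × 0.955013 − 1000 = 934.327 − 1000 = -65.67 permil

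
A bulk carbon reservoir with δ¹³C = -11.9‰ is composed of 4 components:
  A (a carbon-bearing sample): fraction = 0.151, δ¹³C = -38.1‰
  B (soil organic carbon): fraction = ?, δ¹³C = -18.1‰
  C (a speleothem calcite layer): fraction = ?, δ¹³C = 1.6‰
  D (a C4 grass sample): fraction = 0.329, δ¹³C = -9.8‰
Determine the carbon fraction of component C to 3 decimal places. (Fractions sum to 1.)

0.329

Let f_C and f_B be the unknown fractions; fractions sum to 1 so f_C + f_B = 0.520.
Mass balance: Σ fᵢ·δᵢ = δ_bulk ⇒ f_C·(1.6) + f_B·(-18.1) = -11.9 − (-8.977) = -2.923
Substitute f_B = 0.520 − f_C:
f_C·(1.6 − -18.1) = -2.923 − 0.520×(-18.1) = 6.489
f_C = 6.489 / 19.7 = 0.3294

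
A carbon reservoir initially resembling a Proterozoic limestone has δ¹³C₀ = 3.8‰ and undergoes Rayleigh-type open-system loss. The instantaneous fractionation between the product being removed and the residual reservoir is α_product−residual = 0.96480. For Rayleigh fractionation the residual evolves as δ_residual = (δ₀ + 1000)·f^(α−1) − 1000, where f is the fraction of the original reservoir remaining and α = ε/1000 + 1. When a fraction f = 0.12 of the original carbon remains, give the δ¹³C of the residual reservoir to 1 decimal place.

Rayleigh residual: δ_res = (δ₀ + 1000)·f^(α−1) − 1000
α − 1 = -0.03520
f^(α−1) = 0.12^(-0.03520) = 1.077489
δ_res = (3.8 + 1000) × 1.077489 − 1000 = 1081.583 − 1000 = 81.58‰

81.6‰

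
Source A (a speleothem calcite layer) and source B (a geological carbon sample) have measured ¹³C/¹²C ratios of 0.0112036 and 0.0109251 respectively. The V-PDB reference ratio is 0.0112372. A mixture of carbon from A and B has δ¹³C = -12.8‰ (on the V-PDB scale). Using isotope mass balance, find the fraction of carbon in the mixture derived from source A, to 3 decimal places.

δ_A = (0.0112036/0.0112372 − 1)×1000 = (0.997010 − 1)×1000 = -2.990‰
δ_B = (0.0109251/0.0112372 − 1)×1000 = (0.972226 − 1)×1000 = -27.774‰
f_A = (δ_mix − δ_B)/(δ_A − δ_B) = (-12.8 − (-27.774))/(-2.990 − (-27.774))
f_A = 14.974 / 24.784 = 0.6042

0.604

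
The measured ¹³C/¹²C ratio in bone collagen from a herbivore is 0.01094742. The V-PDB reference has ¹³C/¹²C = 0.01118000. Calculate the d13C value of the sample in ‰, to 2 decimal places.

d13C = (R_sample / R_standard − 1) × 1000
R_sample / R_standard = 0.01094742 / 0.01118000 = 0.979197
d13C = (0.979197 − 1) × 1000 = -20.803‰

-20.80‰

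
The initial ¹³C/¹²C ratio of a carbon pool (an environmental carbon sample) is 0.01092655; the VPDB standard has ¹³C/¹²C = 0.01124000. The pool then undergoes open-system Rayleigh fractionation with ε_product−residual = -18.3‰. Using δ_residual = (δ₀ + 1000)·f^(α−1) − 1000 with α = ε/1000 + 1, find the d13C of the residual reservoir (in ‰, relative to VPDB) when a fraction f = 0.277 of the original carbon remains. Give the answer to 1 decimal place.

-4.8‰

δ₀ = (0.01092655/0.01124000 − 1)×1000 = (0.972113 − 1)×1000 = -27.887‰
α − 1 = ε/1000 = -0.0183
f^(α−1) = 0.277^(-0.0183) = 1.023771
δ_res = (-27.887 + 1000) × 1.023771 − 1000 = 995.221 − 1000 = -4.78‰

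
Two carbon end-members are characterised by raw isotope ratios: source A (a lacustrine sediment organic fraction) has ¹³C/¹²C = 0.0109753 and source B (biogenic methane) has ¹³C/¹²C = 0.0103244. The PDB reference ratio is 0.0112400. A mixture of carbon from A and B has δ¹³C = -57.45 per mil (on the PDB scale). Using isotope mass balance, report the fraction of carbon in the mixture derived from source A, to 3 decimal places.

δ_A = (0.0109753/0.0112400 − 1)×1000 = (0.976450 − 1)×1000 = -23.550 per mil
δ_B = (0.0103244/0.0112400 − 1)×1000 = (0.918541 − 1)×1000 = -81.459 per mil
f_A = (δ_mix − δ_B)/(δ_A − δ_B) = (-57.45 − (-81.459))/(-23.550 − (-81.459))
f_A = 24.009 / 57.909 = 0.4146

0.415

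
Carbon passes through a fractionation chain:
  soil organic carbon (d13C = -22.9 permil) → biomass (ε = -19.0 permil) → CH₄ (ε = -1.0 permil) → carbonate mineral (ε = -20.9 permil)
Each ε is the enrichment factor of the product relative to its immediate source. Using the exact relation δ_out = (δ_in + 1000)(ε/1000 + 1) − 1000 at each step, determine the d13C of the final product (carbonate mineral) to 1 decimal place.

step 1: δ = (-22.90 + 1000)·(-19.0/1000 + 1) − 1000 = -41.46 permil
step 2: δ = (-41.46 + 1000)·(-1.0/1000 + 1) − 1000 = -42.42 permil
step 3: δ = (-42.42 + 1000)·(-20.9/1000 + 1) − 1000 = -62.44 permil

-62.4 permil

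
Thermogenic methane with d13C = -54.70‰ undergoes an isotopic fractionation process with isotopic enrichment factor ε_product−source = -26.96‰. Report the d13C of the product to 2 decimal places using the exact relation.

-80.19‰

To first order, δ_product ≈ δ_source + ε = -81.66‰.
Exactly, δ_product = (δ_source + 1000)·(ε/1000 + 1) − 1000.
δ_product = (-54.70 + 1000) × (-26.96/1000 + 1) − 1000
δ_product = -80.185‰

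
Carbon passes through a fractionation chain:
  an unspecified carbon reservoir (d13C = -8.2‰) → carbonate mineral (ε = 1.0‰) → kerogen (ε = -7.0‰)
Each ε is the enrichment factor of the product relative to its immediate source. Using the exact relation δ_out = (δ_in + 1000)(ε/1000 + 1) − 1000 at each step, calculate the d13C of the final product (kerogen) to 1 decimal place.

step 1: δ = (-8.20 + 1000)·(1.0/1000 + 1) − 1000 = -7.21‰
step 2: δ = (-7.21 + 1000)·(-7.0/1000 + 1) − 1000 = -14.16‰

-14.2‰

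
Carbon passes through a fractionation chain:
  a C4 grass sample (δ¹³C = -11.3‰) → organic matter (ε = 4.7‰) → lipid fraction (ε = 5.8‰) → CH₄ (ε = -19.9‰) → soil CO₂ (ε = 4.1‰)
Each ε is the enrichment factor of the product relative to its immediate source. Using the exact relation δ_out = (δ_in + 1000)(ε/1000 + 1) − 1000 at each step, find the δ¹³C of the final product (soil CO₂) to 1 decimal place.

step 1: δ = (-11.30 + 1000)·(4.7/1000 + 1) − 1000 = -6.65‰
step 2: δ = (-6.65 + 1000)·(5.8/1000 + 1) − 1000 = -0.89‰
step 3: δ = (-0.89 + 1000)·(-19.9/1000 + 1) − 1000 = -20.77‰
step 4: δ = (-20.77 + 1000)·(4.1/1000 + 1) − 1000 = -16.76‰

-16.8‰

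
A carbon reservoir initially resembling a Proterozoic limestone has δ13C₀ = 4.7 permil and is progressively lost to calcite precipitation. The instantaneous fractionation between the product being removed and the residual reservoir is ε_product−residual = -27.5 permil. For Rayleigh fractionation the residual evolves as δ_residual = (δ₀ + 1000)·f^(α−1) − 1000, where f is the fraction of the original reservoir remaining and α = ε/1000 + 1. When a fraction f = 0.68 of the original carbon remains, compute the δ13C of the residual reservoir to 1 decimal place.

15.4 permil

Rayleigh residual: δ_res = (δ₀ + 1000)·f^(α−1) − 1000
α = ε/1000 + 1 = 0.97250, so α − 1 = -0.02750
f^(α−1) = 0.68^(-0.02750) = 1.010662
δ_res = (4.7 + 1000) × 1.010662 − 1000 = 1015.412 − 1000 = 15.41 permil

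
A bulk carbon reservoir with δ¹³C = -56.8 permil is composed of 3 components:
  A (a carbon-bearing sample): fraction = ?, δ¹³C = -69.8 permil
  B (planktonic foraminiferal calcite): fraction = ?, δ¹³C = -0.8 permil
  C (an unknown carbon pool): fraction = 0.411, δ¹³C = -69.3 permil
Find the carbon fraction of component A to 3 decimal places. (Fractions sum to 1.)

0.404

Let f_A and f_B be the unknown fractions; fractions sum to 1 so f_A + f_B = 0.589.
Mass balance: Σ fᵢ·δᵢ = δ_bulk ⇒ f_A·(-69.8) + f_B·(-0.8) = -56.8 − (-28.482) = -28.318
Substitute f_B = 0.589 − f_A:
f_A·(-69.8 − -0.8) = -28.318 − 0.589×(-0.8) = -27.846
f_A = -27.846 / -69.0 = 0.4036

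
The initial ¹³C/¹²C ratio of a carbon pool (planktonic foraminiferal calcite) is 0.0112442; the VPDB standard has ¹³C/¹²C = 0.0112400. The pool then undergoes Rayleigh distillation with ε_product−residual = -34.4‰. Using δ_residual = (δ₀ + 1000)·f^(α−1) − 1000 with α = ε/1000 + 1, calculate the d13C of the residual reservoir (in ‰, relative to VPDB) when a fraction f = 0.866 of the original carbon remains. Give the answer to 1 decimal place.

5.3‰

δ₀ = (0.0112442/0.0112400 − 1)×1000 = (1.000374 − 1)×1000 = 0.374‰
α − 1 = ε/1000 = -0.0344
f^(α−1) = 0.866^(-0.0344) = 1.004961
δ_res = (0.374 + 1000) × 1.004961 − 1000 = 1005.337 − 1000 = 5.34‰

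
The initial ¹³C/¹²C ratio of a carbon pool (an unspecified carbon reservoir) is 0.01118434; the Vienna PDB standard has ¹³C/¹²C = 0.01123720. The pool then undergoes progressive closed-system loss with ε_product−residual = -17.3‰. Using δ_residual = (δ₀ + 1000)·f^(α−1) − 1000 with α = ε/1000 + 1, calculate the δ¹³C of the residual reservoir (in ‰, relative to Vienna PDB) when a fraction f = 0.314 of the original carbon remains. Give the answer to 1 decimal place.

δ₀ = (0.01118434/0.01123720 − 1)×1000 = (0.995296 − 1)×1000 = -4.704‰
α − 1 = ε/1000 = -0.0173
f^(α−1) = 0.314^(-0.0173) = 1.020242
δ_res = (-4.704 + 1000) × 1.020242 − 1000 = 1015.443 − 1000 = 15.44‰

15.4‰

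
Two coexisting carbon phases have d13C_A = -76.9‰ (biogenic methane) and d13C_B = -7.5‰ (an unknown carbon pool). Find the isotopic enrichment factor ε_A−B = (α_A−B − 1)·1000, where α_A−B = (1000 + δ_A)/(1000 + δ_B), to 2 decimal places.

α_A−B = (1000 + -76.9) / (1000 + -7.5) = 923.1 / 992.5 = 0.930076
ε_A−B = (0.930076 − 1) × 1000 = -69.924‰
(The approximation ε ≈ δ_A − δ_B would give -69.4‰.)

-69.92‰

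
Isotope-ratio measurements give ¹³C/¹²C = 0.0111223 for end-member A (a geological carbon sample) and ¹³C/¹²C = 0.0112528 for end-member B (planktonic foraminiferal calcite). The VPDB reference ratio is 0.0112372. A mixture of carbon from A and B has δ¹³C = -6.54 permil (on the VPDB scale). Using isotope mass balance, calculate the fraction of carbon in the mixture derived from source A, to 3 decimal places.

0.683

δ_A = (0.0111223/0.0112372 − 1)×1000 = (0.989775 − 1)×1000 = -10.225 permil
δ_B = (0.0112528/0.0112372 − 1)×1000 = (1.001388 − 1)×1000 = 1.388 permil
f_A = (δ_mix − δ_B)/(δ_A − δ_B) = (-6.54 − (1.388))/(-10.225 − (1.388))
f_A = -7.928 / -11.613 = 0.6827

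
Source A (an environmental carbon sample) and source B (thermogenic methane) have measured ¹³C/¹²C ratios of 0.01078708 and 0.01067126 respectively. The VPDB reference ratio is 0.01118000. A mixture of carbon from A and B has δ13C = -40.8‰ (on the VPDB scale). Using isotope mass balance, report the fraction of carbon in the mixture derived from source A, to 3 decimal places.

δ_A = (0.01078708/0.01118000 − 1)×1000 = (0.964855 − 1)×1000 = -35.145‰
δ_B = (0.01067126/0.01118000 − 1)×1000 = (0.954496 − 1)×1000 = -45.504‰
f_A = (δ_mix − δ_B)/(δ_A − δ_B) = (-40.8 − (-45.504))/(-35.145 − (-45.504))
f_A = 4.704 / 10.360 = 0.4541

0.454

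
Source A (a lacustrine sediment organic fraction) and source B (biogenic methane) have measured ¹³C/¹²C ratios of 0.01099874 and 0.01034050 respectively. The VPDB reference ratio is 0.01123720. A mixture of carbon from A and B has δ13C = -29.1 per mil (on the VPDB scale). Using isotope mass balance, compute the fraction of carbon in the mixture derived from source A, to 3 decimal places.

δ_A = (0.01099874/0.01123720 − 1)×1000 = (0.978779 − 1)×1000 = -21.221 per mil
δ_B = (0.01034050/0.01123720 − 1)×1000 = (0.920203 − 1)×1000 = -79.797 per mil
f_A = (δ_mix − δ_B)/(δ_A − δ_B) = (-29.1 − (-79.797))/(-21.221 − (-79.797))
f_A = 50.697 / 58.577 = 0.8655

0.865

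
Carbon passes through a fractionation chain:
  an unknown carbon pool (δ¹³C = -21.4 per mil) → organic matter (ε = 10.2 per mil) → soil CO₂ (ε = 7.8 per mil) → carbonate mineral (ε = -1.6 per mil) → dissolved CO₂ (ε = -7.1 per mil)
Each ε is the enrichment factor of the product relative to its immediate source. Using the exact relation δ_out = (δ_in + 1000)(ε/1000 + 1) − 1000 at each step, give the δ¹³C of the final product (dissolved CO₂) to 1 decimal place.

step 1: δ = (-21.40 + 1000)·(10.2/1000 + 1) − 1000 = -11.42 per mil
step 2: δ = (-11.42 + 1000)·(7.8/1000 + 1) − 1000 = -3.71 per mil
step 3: δ = (-3.71 + 1000)·(-1.6/1000 + 1) − 1000 = -5.30 per mil
step 4: δ = (-5.30 + 1000)·(-7.1/1000 + 1) − 1000 = -12.36 per mil

-12.4 per mil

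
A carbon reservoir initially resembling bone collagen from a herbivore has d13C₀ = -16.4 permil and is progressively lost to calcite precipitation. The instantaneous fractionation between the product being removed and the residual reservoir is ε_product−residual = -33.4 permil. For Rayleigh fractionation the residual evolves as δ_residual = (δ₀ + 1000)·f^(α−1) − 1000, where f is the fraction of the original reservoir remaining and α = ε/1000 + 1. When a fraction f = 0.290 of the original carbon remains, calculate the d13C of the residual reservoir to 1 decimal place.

25.1 permil

Rayleigh residual: δ_res = (δ₀ + 1000)·f^(α−1) − 1000
α = ε/1000 + 1 = 0.96660, so α − 1 = -0.03340
f^(α−1) = 0.290^(-0.03340) = 1.042212
δ_res = (-16.4 + 1000) × 1.042212 − 1000 = 1025.119 − 1000 = 25.12 permil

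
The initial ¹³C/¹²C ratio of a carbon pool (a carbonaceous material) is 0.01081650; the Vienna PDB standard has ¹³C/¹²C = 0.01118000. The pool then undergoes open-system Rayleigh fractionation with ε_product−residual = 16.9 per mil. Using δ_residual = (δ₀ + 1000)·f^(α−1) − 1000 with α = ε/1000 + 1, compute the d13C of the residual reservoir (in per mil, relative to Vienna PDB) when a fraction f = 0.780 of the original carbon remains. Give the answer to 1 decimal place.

δ₀ = (0.01081650/0.01118000 − 1)×1000 = (0.967487 − 1)×1000 = -32.513 per mil
α − 1 = ε/1000 = 0.0169
f^(α−1) = 0.780^(0.0169) = 0.995810
δ_res = (-32.513 + 1000) × 0.995810 − 1000 = 963.433 − 1000 = -36.57 per mil

-36.6 per mil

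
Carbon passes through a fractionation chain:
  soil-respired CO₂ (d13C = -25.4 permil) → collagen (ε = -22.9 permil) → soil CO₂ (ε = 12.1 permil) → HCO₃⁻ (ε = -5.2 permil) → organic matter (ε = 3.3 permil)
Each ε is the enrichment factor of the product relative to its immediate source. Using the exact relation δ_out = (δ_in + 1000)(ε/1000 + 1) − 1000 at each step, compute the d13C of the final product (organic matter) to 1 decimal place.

-38.0 permil

step 1: δ = (-25.40 + 1000)·(-22.9/1000 + 1) − 1000 = -47.72 permil
step 2: δ = (-47.72 + 1000)·(12.1/1000 + 1) − 1000 = -36.20 permil
step 3: δ = (-36.20 + 1000)·(-5.2/1000 + 1) − 1000 = -41.21 permil
step 4: δ = (-41.21 + 1000)·(3.3/1000 + 1) − 1000 = -38.04 permil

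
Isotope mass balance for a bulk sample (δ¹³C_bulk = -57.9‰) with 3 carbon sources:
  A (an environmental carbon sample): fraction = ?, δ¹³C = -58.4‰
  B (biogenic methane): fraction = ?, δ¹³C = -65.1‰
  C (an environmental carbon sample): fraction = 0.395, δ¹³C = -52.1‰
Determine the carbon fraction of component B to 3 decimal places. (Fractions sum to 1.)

0.297

Let f_B and f_A be the unknown fractions; fractions sum to 1 so f_B + f_A = 0.605.
Mass balance: Σ fᵢ·δᵢ = δ_bulk ⇒ f_B·(-65.1) + f_A·(-58.4) = -57.9 − (-20.580) = -37.320
Substitute f_A = 0.605 − f_B:
f_B·(-65.1 − -58.4) = -37.320 − 0.605×(-58.4) = -1.988
f_B = -1.988 / -6.7 = 0.2968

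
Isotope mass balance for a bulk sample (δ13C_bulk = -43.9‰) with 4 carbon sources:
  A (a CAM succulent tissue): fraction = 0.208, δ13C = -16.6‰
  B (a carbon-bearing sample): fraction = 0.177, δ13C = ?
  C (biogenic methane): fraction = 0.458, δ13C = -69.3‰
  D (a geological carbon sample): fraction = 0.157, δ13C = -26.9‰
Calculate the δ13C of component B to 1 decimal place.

Isotope mass balance: δ_bulk = Σ fᵢ·δᵢ.
-43.9 = 0.208×(-16.6) + 0.177×δ_B + 0.458×(-69.3) + 0.157×(-26.9)
0.177·δ_B = -43.9 − (-39.416) = -4.484
δ_B = -4.484 / 0.177 = -25.34‰

-25.3‰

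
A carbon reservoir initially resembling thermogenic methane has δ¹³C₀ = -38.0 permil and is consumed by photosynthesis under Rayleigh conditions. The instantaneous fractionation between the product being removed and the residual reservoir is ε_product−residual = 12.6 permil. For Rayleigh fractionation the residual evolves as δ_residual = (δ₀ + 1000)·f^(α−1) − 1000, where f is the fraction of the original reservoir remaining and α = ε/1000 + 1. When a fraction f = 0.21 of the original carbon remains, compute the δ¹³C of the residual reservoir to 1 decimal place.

-56.7 permil

Rayleigh residual: δ_res = (δ₀ + 1000)·f^(α−1) − 1000
α = ε/1000 + 1 = 1.01260, so α − 1 = 0.01260
f^(α−1) = 0.21^(0.01260) = 0.980528
δ_res = (-38.0 + 1000) × 0.980528 − 1000 = 943.268 − 1000 = -56.73 permil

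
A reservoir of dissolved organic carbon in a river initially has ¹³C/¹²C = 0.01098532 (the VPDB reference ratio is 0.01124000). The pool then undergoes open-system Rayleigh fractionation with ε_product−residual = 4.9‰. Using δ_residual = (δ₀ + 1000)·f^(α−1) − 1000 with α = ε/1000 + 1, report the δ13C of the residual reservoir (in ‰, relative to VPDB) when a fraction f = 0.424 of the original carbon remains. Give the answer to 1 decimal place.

-26.8‰

δ₀ = (0.01098532/0.01124000 − 1)×1000 = (0.977342 − 1)×1000 = -22.658‰
α − 1 = ε/1000 = 0.0049
f^(α−1) = 0.424^(0.0049) = 0.995805
δ_res = (-22.658 + 1000) × 0.995805 − 1000 = 973.241 − 1000 = -26.76‰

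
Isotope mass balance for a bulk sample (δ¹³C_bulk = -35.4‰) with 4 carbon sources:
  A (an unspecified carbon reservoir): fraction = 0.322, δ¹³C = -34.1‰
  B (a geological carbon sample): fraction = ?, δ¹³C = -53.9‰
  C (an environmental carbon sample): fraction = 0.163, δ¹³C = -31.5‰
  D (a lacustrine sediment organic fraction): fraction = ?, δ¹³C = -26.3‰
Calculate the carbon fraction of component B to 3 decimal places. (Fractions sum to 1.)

0.208

Let f_B and f_D be the unknown fractions; fractions sum to 1 so f_B + f_D = 0.515.
Mass balance: Σ fᵢ·δᵢ = δ_bulk ⇒ f_B·(-53.9) + f_D·(-26.3) = -35.4 − (-16.115) = -19.285
Substitute f_D = 0.515 − f_B:
f_B·(-53.9 − -26.3) = -19.285 − 0.515×(-26.3) = -5.741
f_B = -5.741 / -27.6 = 0.2080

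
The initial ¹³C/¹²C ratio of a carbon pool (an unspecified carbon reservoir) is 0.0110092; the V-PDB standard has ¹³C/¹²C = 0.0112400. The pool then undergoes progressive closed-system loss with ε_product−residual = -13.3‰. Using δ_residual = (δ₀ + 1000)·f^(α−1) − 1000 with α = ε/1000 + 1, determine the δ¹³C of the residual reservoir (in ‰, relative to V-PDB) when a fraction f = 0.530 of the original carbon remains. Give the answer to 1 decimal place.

δ₀ = (0.0110092/0.0112400 − 1)×1000 = (0.979466 − 1)×1000 = -20.534‰
α − 1 = ε/1000 = -0.0133
f^(α−1) = 0.530^(-0.0133) = 1.008480
δ_res = (-20.534 + 1000) × 1.008480 − 1000 = 987.772 − 1000 = -12.23‰

-12.2‰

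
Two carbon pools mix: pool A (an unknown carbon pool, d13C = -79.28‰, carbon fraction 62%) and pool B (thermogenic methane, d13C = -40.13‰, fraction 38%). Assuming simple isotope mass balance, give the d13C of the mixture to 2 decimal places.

δ_mix = f_A·δ_A + f_B·δ_B
δ_mix = 0.62 × (-79.28) + 0.38 × (-40.13)
δ_mix = -49.154 + -15.249 = -64.403‰

-64.40‰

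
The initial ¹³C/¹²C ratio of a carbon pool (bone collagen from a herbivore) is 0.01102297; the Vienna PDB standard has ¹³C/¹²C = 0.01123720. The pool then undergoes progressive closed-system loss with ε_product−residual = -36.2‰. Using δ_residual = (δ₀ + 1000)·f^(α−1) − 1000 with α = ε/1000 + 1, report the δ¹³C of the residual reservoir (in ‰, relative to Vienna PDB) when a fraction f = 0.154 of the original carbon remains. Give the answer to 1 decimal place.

49.7‰

δ₀ = (0.01102297/0.01123720 − 1)×1000 = (0.980936 − 1)×1000 = -19.064‰
α − 1 = ε/1000 = -0.0362
f^(α−1) = 0.154^(-0.0362) = 1.070069
δ_res = (-19.064 + 1000) × 1.070069 − 1000 = 1049.669 − 1000 = 49.67‰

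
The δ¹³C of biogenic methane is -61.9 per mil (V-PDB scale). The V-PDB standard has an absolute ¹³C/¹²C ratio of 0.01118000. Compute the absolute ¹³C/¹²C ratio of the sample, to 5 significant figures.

R_sample = R_standard × (δ¹³C/1000 + 1)
R_sample = 0.01118000 × (-61.9/1000 + 1) = 0.01118000 × 0.938100
R_sample = 0.0104880

0.010488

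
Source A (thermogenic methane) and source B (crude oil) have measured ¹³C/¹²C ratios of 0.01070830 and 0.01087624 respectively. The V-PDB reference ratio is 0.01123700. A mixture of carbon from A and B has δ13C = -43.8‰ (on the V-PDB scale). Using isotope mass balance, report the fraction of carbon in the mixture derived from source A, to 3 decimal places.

0.783

δ_A = (0.01070830/0.01123700 − 1)×1000 = (0.952950 − 1)×1000 = -47.050‰
δ_B = (0.01087624/0.01123700 − 1)×1000 = (0.967895 − 1)×1000 = -32.105‰
f_A = (δ_mix − δ_B)/(δ_A − δ_B) = (-43.8 − (-32.105))/(-47.050 − (-32.105))
f_A = -11.695 / -14.945 = 0.7825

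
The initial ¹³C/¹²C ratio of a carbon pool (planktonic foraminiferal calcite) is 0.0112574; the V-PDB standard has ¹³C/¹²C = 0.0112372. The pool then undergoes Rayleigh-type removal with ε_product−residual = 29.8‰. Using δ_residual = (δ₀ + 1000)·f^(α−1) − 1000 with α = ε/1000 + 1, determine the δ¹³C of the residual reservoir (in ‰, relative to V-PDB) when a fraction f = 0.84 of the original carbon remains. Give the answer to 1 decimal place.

δ₀ = (0.0112574/0.0112372 − 1)×1000 = (1.001798 − 1)×1000 = 1.798‰
α − 1 = ε/1000 = 0.0298
f^(α−1) = 0.84^(0.0298) = 0.994818
δ_res = (1.798 + 1000) × 0.994818 − 1000 = 996.606 − 1000 = -3.39‰

-3.4‰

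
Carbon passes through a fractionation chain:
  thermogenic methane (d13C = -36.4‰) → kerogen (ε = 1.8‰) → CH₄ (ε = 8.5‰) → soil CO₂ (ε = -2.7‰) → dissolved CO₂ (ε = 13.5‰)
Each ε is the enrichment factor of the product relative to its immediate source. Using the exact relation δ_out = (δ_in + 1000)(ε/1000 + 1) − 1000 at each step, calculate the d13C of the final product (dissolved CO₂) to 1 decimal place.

-16.0‰

step 1: δ = (-36.40 + 1000)·(1.8/1000 + 1) − 1000 = -34.67‰
step 2: δ = (-34.67 + 1000)·(8.5/1000 + 1) − 1000 = -26.46‰
step 3: δ = (-26.46 + 1000)·(-2.7/1000 + 1) − 1000 = -29.09‰
step 4: δ = (-29.09 + 1000)·(13.5/1000 + 1) − 1000 = -15.98‰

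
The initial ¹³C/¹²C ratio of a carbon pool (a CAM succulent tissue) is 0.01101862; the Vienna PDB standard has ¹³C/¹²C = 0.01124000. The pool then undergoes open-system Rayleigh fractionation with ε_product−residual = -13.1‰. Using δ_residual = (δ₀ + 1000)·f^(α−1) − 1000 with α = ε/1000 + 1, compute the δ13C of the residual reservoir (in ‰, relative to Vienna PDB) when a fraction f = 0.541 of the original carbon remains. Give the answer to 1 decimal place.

-11.8‰

δ₀ = (0.01101862/0.01124000 − 1)×1000 = (0.980304 − 1)×1000 = -19.696‰
α − 1 = ε/1000 = -0.0131
f^(α−1) = 0.541^(-0.0131) = 1.008080
δ_res = (-19.696 + 1000) × 1.008080 − 1000 = 988.225 − 1000 = -11.77‰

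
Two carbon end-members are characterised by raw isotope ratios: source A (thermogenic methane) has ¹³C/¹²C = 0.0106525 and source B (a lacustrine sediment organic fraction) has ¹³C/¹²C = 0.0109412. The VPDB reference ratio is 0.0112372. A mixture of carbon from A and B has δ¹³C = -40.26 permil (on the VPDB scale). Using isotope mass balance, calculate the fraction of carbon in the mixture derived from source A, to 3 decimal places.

0.542

δ_A = (0.0106525/0.0112372 − 1)×1000 = (0.947967 − 1)×1000 = -52.033 permil
δ_B = (0.0109412/0.0112372 − 1)×1000 = (0.973659 − 1)×1000 = -26.341 permil
f_A = (δ_mix − δ_B)/(δ_A − δ_B) = (-40.26 − (-26.341))/(-52.033 − (-26.341))
f_A = -13.919 / -25.691 = 0.5418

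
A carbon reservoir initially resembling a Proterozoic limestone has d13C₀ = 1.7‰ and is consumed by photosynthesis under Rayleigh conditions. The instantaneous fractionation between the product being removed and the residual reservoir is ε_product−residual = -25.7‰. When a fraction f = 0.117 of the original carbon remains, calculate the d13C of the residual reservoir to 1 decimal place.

Rayleigh residual: δ_res = (δ₀ + 1000)·f^(α−1) − 1000
α = ε/1000 + 1 = 0.97430, so α − 1 = -0.02570
f^(α−1) = 0.117^(-0.02570) = 1.056690
δ_res = (1.7 + 1000) × 1.056690 − 1000 = 1058.486 − 1000 = 58.49‰

58.5‰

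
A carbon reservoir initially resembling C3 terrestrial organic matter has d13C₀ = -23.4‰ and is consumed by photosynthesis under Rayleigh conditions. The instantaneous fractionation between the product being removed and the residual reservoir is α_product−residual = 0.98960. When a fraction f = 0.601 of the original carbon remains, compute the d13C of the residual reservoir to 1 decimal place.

-18.2‰

Rayleigh residual: δ_res = (δ₀ + 1000)·f^(α−1) − 1000
α − 1 = -0.01040
f^(α−1) = 0.601^(-0.01040) = 1.005309
δ_res = (-23.4 + 1000) × 1.005309 − 1000 = 981.785 − 1000 = -18.21‰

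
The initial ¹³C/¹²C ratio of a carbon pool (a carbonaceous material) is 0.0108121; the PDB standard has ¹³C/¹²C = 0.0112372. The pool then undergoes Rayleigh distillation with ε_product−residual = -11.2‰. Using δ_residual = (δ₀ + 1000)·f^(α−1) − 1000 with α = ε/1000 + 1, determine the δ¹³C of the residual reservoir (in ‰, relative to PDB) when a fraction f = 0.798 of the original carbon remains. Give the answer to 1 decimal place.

-35.4‰

δ₀ = (0.0108121/0.0112372 − 1)×1000 = (0.962170 − 1)×1000 = -37.830‰
α − 1 = ε/1000 = -0.0112
f^(α−1) = 0.798^(-0.0112) = 1.002530
δ_res = (-37.830 + 1000) × 1.002530 − 1000 = 964.605 − 1000 = -35.39‰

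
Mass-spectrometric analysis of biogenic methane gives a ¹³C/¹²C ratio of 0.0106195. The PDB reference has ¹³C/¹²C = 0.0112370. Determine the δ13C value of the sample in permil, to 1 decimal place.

δ13C = (R_sample / R_standard − 1) × 1000
R_sample / R_standard = 0.0106195 / 0.0112370 = 0.945048
δ13C = (0.945048 − 1) × 1000 = -54.95 permil

-55.0 permil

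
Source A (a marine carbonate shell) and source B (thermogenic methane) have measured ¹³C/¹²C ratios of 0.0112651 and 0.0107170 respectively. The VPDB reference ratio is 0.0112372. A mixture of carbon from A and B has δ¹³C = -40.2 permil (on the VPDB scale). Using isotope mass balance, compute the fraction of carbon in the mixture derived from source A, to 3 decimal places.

0.125

δ_A = (0.0112651/0.0112372 − 1)×1000 = (1.002483 − 1)×1000 = 2.483 permil
δ_B = (0.0107170/0.0112372 − 1)×1000 = (0.953707 − 1)×1000 = -46.293 permil
f_A = (δ_mix − δ_B)/(δ_A − δ_B) = (-40.2 − (-46.293))/(2.483 − (-46.293))
f_A = 6.093 / 48.775 = 0.1249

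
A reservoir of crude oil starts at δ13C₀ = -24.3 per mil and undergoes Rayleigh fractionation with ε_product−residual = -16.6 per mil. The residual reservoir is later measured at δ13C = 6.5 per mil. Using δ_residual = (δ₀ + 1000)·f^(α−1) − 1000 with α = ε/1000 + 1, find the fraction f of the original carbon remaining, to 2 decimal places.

0.15

α − 1 = ε/1000 = -0.0166
(δ_res + 1000)/(δ₀ + 1000) = (6.5 + 1000)/(-24.3 + 1000) = 1006.5/975.7 = 1.031567
f = 1.031567^(1/-0.0166) = exp(ln(1.031567)/-0.0166) = exp(0.03108/-0.0166)
f = exp(-1.8722) = 0.1538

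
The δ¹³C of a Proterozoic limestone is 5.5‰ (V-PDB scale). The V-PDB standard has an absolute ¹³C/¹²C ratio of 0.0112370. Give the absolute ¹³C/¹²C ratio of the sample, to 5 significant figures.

R_sample = R_standard × (δ¹³C/1000 + 1)
R_sample = 0.0112370 × (5.5/1000 + 1) = 0.0112370 × 1.005500
R_sample = 0.0112988

0.011299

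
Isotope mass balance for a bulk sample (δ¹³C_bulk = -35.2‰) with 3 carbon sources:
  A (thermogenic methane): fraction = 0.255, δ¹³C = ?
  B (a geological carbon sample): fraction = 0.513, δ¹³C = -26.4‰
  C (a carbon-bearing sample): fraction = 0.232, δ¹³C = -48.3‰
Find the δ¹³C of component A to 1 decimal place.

-41.0‰

Isotope mass balance: δ_bulk = Σ fᵢ·δᵢ.
-35.2 = 0.255×δ_A + 0.513×(-26.4) + 0.232×(-48.3)
0.255·δ_A = -35.2 − (-24.749) = -10.451
δ_A = -10.451 / 0.255 = -40.99‰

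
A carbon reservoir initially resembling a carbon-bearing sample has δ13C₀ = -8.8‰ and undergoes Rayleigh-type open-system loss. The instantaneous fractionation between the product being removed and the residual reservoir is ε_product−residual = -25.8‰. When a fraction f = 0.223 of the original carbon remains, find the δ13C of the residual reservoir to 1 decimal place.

30.3‰

Rayleigh residual: δ_res = (δ₀ + 1000)·f^(α−1) − 1000
α = ε/1000 + 1 = 0.97420, so α − 1 = -0.02580
f^(α−1) = 0.223^(-0.02580) = 1.039474
δ_res = (-8.8 + 1000) × 1.039474 − 1000 = 1030.327 − 1000 = 30.33‰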